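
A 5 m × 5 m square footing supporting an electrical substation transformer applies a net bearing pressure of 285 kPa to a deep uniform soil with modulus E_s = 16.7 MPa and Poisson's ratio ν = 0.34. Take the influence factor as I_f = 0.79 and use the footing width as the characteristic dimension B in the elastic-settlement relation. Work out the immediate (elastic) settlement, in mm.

S_e ≈ 59.6 mm

Immediate (elastic) settlement: S_e = q·B·(1−ν²)/E_s · I_f.
E_s = 16.7 MPa = 16700 kPa.
S_e = 285 × 5 × (1 − 0.34²) / 16700 × 0.79
    = 285 × 5 × 0.8844 / 16700 × 0.79
    = 0.05962 m = 59.62 mm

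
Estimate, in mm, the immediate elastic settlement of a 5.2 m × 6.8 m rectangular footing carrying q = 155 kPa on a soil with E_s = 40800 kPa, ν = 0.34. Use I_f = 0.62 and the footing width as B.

Immediate (elastic) settlement: S_e = q·B·(1−ν²)/E_s · I_f.
S_e = 155 × 5.2 × (1 − 0.34²) / 40800 × 0.62
    = 155 × 5.2 × 0.8844 / 40800 × 0.62
    = 0.01083 m = 10.83 mm

S_e ≈ 10.8 mm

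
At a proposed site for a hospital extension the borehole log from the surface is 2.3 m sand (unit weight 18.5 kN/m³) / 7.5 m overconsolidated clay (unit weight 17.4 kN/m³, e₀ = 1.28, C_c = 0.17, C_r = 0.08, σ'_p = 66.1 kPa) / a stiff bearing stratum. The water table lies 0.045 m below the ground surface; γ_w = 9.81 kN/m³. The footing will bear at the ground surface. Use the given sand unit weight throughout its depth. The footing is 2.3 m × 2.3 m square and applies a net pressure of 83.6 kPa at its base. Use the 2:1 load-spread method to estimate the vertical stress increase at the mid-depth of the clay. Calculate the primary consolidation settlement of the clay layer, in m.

S_c ≈ 0.0139 m

Mid-depth of clay below the ground surface: z = 2.3 + 7.5/2 = 6.05 m.
Total vertical stress at mid-clay: σ_v = 18.5×2.3 + 17.4×3.75 = 107.8 kPa.
Pore pressure: u = 9.81×(6.05 − 0.045) = 58.909 kPa.
Initial effective stress: σ'_0 = σ_v − u = 107.8 − 58.909 = 48.891 kPa.
Stress increase at mid-clay by the 2:1 spreading method:
Δσ = qBL/((B+z)(L+z)) = 83.6×2.3×2.3/((2.3+6.05)(2.3+6.05)) = 6.3429 kPa
Final effective stress: σ'_f = 48.891 + 6.3429 = 55.234 kPa.
σ'_f = 55.234 ≤ σ'_p = 66.1 kPa, so the clay remains overconsolidated and only the recompression index applies:
S_c = C_r·H/(1+e₀)·log₁₀(σ'_f/σ'_0) = 0.08×7.5/2.28×log₁₀(55.234/48.891)
    = 0.26316 × 0.052978 = 0.01394 m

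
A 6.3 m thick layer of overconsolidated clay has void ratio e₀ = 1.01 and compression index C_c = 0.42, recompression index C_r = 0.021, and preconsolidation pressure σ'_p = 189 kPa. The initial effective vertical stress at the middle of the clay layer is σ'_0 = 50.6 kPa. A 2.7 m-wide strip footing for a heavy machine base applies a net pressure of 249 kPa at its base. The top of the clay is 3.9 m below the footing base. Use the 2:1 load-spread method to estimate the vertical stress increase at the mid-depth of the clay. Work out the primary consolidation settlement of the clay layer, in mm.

S_c ≈ 24.6 mm

Mid-depth of clay below the footing base: z = 3.9 + 6.3/2 = 7.05 m.
Stress increase at mid-clay by the 2:1 spreading method:
Δσ = qB/(B+z) = 249×2.7/(2.7+7.05) = 68.954 kPa
Final effective stress: σ'_f = 50.6 + 68.954 = 119.55 kPa.
σ'_f = 119.55 ≤ σ'_p = 189 kPa, so the clay remains overconsolidated and only the recompression index applies:
S_c = C_r·H/(1+e₀)·log₁₀(σ'_f/σ'_0) = 0.021×6.3/2.01×log₁₀(119.55/50.6)
    = 0.06582 × 0.3734 = 0.02458 m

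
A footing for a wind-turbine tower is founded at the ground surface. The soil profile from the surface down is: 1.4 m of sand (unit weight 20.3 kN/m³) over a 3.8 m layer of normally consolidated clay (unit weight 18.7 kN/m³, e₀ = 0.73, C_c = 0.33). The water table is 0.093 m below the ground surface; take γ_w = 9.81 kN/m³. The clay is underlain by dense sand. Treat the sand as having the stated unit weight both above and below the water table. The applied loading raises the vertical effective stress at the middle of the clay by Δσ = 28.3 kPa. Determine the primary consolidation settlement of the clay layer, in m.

Mid-depth of clay below the ground surface: z = 1.4 + 3.8/2 = 3.3 m.
Total vertical stress at mid-clay: σ_v = 20.3×1.4 + 18.7×1.9 = 63.95 kPa.
Pore pressure: u = 9.81×(3.3 − 0.093) = 31.461 kPa.
Initial effective stress: σ'_0 = σ_v − u = 63.95 − 31.461 = 32.489 kPa.
Final effective stress: σ'_f = σ'_0 + Δσ = 32.489 + 28.3 = 60.789 kPa.
Normally consolidated clay, so the full stress increment lies on the virgin compression line:
S_c = C_c·H/(1+e₀)·log₁₀(σ'_f/σ'_0) = 0.33×3.8/(1+0.73)×log₁₀(60.789/32.489)
    = 0.72486 × 0.27209 = 0.1972 m

S_c ≈ 0.197 m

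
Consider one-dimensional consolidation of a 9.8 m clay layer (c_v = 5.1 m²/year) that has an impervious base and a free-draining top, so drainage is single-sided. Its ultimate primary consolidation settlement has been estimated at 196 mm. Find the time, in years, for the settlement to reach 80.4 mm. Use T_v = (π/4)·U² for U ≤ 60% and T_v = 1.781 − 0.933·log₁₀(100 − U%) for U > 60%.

Drainage path length: H_d = H = 9.8 m (single drainage).
U = S(t)/S_ult = 80.4/196 = 0.4102.
U ≤ 60%: T_v = (π/4)·U² = (π/4)×0.4102² = 0.13216.
t = T_v·H_d²/c_v = 0.13216×9.8²/5.1 = 2.489 years.

t ≈ 2.49 years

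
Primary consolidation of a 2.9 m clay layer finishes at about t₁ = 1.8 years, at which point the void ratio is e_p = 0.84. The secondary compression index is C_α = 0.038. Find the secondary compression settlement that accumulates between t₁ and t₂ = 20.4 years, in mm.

S_s ≈ 63.1 mm

Secondary compression: S_s = C_α·H/(1+e_p)·log₁₀(t₂/t₁)
S_s = 0.038×2.9/(1+0.84)×log₁₀(20.4/1.8)
    = 0.05989 × 1.054 = 0.06315 m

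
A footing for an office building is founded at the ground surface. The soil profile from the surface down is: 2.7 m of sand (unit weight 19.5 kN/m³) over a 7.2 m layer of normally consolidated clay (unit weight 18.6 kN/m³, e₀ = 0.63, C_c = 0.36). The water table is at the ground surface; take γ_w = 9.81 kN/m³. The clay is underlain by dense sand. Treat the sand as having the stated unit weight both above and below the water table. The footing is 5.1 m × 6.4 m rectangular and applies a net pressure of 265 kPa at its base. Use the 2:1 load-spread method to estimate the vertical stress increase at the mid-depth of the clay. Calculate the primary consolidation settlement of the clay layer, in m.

Mid-depth of clay below the ground surface: z = 2.7 + 7.2/2 = 6.3 m.
Total vertical stress at mid-clay: σ_v = 19.5×2.7 + 18.6×3.6 = 119.61 kPa.
Pore pressure: u = 9.81×(6.3 − 0) = 61.803 kPa.
Initial effective stress: σ'_0 = σ_v − u = 119.61 − 61.803 = 57.807 kPa.
Stress increase at mid-clay by the 2:1 spreading method:
Δσ = qBL/((B+z)(L+z)) = 265×5.1×6.4/((5.1+6.3)(6.4+6.3)) = 59.743 kPa
Final effective stress: σ'_f = σ'_0 + Δσ = 57.807 + 59.743 = 117.55 kPa.
Normally consolidated clay, so the full stress increment lies on the virgin compression line:
S_c = C_c·H/(1+e₀)·log₁₀(σ'_f/σ'_0) = 0.36×7.2/(1+0.63)×log₁₀(117.55/57.807)
    = 1.5902 × 0.30824 = 0.4902 m

S_c ≈ 0.49 m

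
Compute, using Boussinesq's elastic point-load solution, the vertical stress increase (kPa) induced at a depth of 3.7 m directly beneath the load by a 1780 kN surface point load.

Δσ_z ≈ 62.1 kPa

Boussinesq vertical stress below a point load on an elastic half-space:
Δσ_z = 3P/(2πz²) · [1 + (r/z)²]^(−5/2)
r/z = 0/3.7 = 0; [1+(r/z)²]^(−5/2) = 1.
Δσ_z = 3×1780/(2π×3.7²) × 1 = 62.081 × 1 = 62.08 kPa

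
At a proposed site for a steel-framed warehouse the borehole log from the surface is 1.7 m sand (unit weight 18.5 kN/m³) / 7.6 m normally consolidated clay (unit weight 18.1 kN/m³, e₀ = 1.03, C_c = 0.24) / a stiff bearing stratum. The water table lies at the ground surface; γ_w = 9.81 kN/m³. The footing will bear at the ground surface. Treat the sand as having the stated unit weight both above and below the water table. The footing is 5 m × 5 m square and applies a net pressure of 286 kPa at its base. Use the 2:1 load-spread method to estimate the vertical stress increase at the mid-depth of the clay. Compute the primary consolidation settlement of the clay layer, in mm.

Mid-depth of clay below the ground surface: z = 1.7 + 7.6/2 = 5.5 m.
Total vertical stress at mid-clay: σ_v = 18.5×1.7 + 18.1×3.8 = 100.23 kPa.
Pore pressure: u = 9.81×(5.5 − 0) = 53.955 kPa.
Initial effective stress: σ'_0 = σ_v − u = 100.23 − 53.955 = 46.275 kPa.
Stress increase at mid-clay by the 2:1 spreading method:
Δσ = qBL/((B+z)(L+z)) = 286×5×5/((5+5.5)(5+5.5)) = 64.853 kPa
Final effective stress: σ'_f = σ'_0 + Δσ = 46.275 + 64.853 = 111.13 kPa.
Normally consolidated clay, so the full stress increment lies on the virgin compression line:
S_c = C_c·H/(1+e₀)·log₁₀(σ'_f/σ'_0) = 0.24×7.6/(1+1.03)×log₁₀(111.13/46.275)
    = 0.89852 × 0.38048 = 0.3419 m

S_c ≈ 342 mm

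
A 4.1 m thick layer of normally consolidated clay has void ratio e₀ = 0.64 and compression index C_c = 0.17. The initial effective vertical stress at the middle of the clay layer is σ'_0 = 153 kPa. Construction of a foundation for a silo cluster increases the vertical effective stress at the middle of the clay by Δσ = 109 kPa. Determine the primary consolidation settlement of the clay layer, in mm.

S_c ≈ 99.3 mm

Final effective stress: σ'_f = σ'_0 + Δσ = 153 + 109 = 262 kPa.
Normally consolidated clay, so the full stress increment lies on the virgin compression line:
S_c = C_c·H/(1+e₀)·log₁₀(σ'_f/σ'_0) = 0.17×4.1/(1+0.64)×log₁₀(262/153)
    = 0.425 × 0.23361 = 0.09928 m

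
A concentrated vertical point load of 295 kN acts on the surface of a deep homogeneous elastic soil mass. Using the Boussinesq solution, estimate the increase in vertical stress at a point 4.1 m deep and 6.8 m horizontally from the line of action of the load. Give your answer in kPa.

Boussinesq vertical stress below a point load on an elastic half-space:
Δσ_z = 3P/(2πz²) · [1 + (r/z)²]^(−5/2)
r/z = 6.8/4.1 = 1.6585; [1+(r/z)²]^(−5/2) = 0.036703.
Δσ_z = 3×295/(2π×4.1²) × 0.036703 = 8.3791 × 0.036703 = 0.3075 kPa

Δσ_z ≈ 0.308 kPa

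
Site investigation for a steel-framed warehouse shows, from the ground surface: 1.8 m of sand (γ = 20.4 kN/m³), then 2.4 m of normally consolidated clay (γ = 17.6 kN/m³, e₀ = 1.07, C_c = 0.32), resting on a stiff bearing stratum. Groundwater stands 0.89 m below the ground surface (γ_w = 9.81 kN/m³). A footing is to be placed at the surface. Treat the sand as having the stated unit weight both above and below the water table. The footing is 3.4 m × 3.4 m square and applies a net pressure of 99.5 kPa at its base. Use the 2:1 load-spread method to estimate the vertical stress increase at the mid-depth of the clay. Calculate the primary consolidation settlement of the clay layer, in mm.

Mid-depth of clay below the ground surface: z = 1.8 + 2.4/2 = 3 m.
Total vertical stress at mid-clay: σ_v = 20.4×1.8 + 17.6×1.2 = 57.84 kPa.
Pore pressure: u = 9.81×(3 − 0.89) = 20.699 kPa.
Initial effective stress: σ'_0 = σ_v − u = 57.84 − 20.699 = 37.141 kPa.
Stress increase at mid-clay by the 2:1 spreading method:
Δσ = qBL/((B+z)(L+z)) = 99.5×3.4×3.4/((3.4+3)(3.4+3)) = 28.082 kPa
Final effective stress: σ'_f = σ'_0 + Δσ = 37.141 + 28.082 = 65.223 kPa.
Normally consolidated clay, so the full stress increment lies on the virgin compression line:
S_c = C_c·H/(1+e₀)·log₁₀(σ'_f/σ'_0) = 0.32×2.4/(1+1.07)×log₁₀(65.223/37.141)
    = 0.37101 × 0.24455 = 0.09073 m

S_c ≈ 90.7 mm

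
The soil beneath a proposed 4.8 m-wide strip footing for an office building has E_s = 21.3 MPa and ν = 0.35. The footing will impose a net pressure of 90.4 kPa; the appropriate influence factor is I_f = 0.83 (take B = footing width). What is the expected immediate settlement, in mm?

S_e ≈ 14.8 mm

Immediate (elastic) settlement: S_e = q·B·(1−ν²)/E_s · I_f.
E_s = 21.3 MPa = 21300 kPa.
S_e = 90.4 × 4.8 × (1 − 0.35²) / 21300 × 0.83
    = 90.4 × 4.8 × 0.8775 / 21300 × 0.83
    = 0.01484 m = 14.84 mm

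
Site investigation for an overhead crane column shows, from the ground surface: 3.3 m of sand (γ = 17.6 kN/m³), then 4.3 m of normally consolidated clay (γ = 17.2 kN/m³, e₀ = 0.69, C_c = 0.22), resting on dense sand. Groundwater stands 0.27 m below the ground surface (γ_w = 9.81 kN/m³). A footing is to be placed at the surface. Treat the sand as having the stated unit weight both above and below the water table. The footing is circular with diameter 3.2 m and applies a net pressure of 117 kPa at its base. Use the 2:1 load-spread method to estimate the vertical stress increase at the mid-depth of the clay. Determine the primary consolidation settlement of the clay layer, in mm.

Mid-depth of clay below the ground surface: z = 3.3 + 4.3/2 = 5.45 m.
Total vertical stress at mid-clay: σ_v = 17.6×3.3 + 17.2×2.15 = 95.06 kPa.
Pore pressure: u = 9.81×(5.45 − 0.27) = 50.816 kPa.
Initial effective stress: σ'_0 = σ_v − u = 95.06 − 50.816 = 44.244 kPa.
Stress increase at mid-clay by the 2:1 spreading method:
Δσ ≈ qD²/(D+z)² = 117×3.2²/(3.2+5.45)² = 16.012 kPa
Final effective stress: σ'_f = σ'_0 + Δσ = 44.244 + 16.012 = 60.256 kPa.
Normally consolidated clay, so the full stress increment lies on the virgin compression line:
S_c = C_c·H/(1+e₀)·log₁₀(σ'_f/σ'_0) = 0.22×4.3/(1+0.69)×log₁₀(60.256/44.244)
    = 0.55976 × 0.13415 = 0.07509 m

S_c ≈ 75.1 mm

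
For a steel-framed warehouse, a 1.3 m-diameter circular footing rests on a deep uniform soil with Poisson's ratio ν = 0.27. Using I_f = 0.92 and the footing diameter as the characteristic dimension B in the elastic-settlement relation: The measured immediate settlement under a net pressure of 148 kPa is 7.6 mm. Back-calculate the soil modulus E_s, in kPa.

S_e = q·B·(1−ν²)/E_s · I_f  ⇒  E_s = q·B·(1−ν²)·I_f / S_e.
E_s = 148 × 1.3 × 0.9271 × 0.92 / 0.0076 = 21590 kPa

E_s ≈ 21600 kPa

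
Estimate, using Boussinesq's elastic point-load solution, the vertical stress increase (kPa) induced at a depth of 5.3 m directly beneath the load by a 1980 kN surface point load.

Δσ_z ≈ 33.7 kPa

Boussinesq vertical stress below a point load on an elastic half-space:
Δσ_z = 3P/(2πz²) · [1 + (r/z)²]^(−5/2)
r/z = 0/5.3 = 0; [1+(r/z)²]^(−5/2) = 1.
Δσ_z = 3×1980/(2π×5.3²) × 1 = 33.655 × 1 = 33.66 kPa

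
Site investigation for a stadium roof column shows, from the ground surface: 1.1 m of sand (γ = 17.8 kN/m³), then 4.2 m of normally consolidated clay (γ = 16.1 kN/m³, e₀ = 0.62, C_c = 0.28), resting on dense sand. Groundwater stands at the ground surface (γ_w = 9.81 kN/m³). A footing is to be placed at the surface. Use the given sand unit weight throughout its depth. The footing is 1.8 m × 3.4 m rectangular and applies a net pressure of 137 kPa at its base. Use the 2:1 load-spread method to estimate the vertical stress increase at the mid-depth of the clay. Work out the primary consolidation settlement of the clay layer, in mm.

S_c ≈ 242 mm

Mid-depth of clay below the ground surface: z = 1.1 + 4.2/2 = 3.2 m.
Total vertical stress at mid-clay: σ_v = 17.8×1.1 + 16.1×2.1 = 53.39 kPa.
Pore pressure: u = 9.81×(3.2 − 0) = 31.392 kPa.
Initial effective stress: σ'_0 = σ_v − u = 53.39 − 31.392 = 21.998 kPa.
Stress increase at mid-clay by the 2:1 spreading method:
Δσ = qBL/((B+z)(L+z)) = 137×1.8×3.4/((1.8+3.2)(3.4+3.2)) = 25.407 kPa
Final effective stress: σ'_f = σ'_0 + Δσ = 21.998 + 25.407 = 47.405 kPa.
Normally consolidated clay, so the full stress increment lies on the virgin compression line:
S_c = C_c·H/(1+e₀)·log₁₀(σ'_f/σ'_0) = 0.28×4.2/(1+0.62)×log₁₀(47.405/21.998)
    = 0.72593 × 0.33344 = 0.2421 m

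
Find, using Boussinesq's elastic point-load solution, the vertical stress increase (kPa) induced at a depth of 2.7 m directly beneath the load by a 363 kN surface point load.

Boussinesq vertical stress below a point load on an elastic half-space:
Δσ_z = 3P/(2πz²) · [1 + (r/z)²]^(−5/2)
r/z = 0/2.7 = 0; [1+(r/z)²]^(−5/2) = 1.
Δσ_z = 3×363/(2π×2.7²) × 1 = 23.775 × 1 = 23.77 kPa

Δσ_z ≈ 23.8 kPa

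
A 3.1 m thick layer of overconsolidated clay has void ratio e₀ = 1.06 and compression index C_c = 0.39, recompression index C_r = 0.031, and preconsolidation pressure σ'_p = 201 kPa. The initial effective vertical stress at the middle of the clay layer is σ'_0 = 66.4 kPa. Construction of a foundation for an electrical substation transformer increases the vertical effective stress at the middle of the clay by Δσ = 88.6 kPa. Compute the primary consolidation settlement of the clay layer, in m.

Final effective stress: σ'_f = 66.4 + 88.6 = 155 kPa.
σ'_f = 155 ≤ σ'_p = 201 kPa, so the clay remains overconsolidated and only the recompression index applies:
S_c = C_r·H/(1+e₀)·log₁₀(σ'_f/σ'_0) = 0.031×3.1/2.06×log₁₀(155/66.4)
    = 0.046652 × 0.36816 = 0.01718 m

S_c ≈ 0.0172 m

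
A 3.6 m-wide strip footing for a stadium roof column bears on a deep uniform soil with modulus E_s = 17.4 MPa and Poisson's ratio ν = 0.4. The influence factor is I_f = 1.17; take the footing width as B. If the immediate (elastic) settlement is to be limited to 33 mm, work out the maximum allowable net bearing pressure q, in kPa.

q ≈ 162 kPa

E_s = 17.4 MPa = 17400 kPa.
S_e = q·B·(1−ν²)/E_s · I_f  ⇒  q = S_e·E_s / (B·(1−ν²)·I_f).
q = 0.033 × 17400 / (3.6 × 0.84 × 1.17) = 162.3 kPa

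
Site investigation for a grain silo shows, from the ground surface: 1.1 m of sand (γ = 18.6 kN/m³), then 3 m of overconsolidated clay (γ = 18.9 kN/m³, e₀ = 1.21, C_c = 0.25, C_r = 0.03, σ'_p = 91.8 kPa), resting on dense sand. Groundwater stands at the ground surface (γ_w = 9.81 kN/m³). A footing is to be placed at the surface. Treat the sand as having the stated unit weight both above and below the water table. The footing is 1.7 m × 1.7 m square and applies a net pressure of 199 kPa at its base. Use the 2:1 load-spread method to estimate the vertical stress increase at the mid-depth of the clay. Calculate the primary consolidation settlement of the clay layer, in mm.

Mid-depth of clay below the ground surface: z = 1.1 + 3/2 = 2.6 m.
Total vertical stress at mid-clay: σ_v = 18.6×1.1 + 18.9×1.5 = 48.81 kPa.
Pore pressure: u = 9.81×(2.6 − 0) = 25.506 kPa.
Initial effective stress: σ'_0 = σ_v − u = 48.81 − 25.506 = 23.304 kPa.
Stress increase at mid-clay by the 2:1 spreading method:
Δσ = qBL/((B+z)(L+z)) = 199×1.7×1.7/((1.7+2.6)(1.7+2.6)) = 31.104 kPa
Final effective stress: σ'_f = 23.304 + 31.104 = 54.408 kPa.
σ'_f = 54.408 ≤ σ'_p = 91.8 kPa, so the clay remains overconsolidated and only the recompression index applies:
S_c = C_r·H/(1+e₀)·log₁₀(σ'_f/σ'_0) = 0.03×3/2.21×log₁₀(54.408/23.304)
    = 0.040725 × 0.36823 = 0.015 m

S_c ≈ 15 mm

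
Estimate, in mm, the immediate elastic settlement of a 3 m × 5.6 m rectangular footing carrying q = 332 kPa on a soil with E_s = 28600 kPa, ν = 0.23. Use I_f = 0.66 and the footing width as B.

Immediate (elastic) settlement: S_e = q·B·(1−ν²)/E_s · I_f.
S_e = 332 × 3 × (1 − 0.23²) / 28600 × 0.66
    = 332 × 3 × 0.9471 / 28600 × 0.66
    = 0.02177 m = 21.77 mm

S_e ≈ 21.8 mm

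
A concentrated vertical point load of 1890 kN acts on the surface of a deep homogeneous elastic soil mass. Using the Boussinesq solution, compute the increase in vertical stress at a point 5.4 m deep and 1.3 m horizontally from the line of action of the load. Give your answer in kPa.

Δσ_z ≈ 26.9 kPa

Boussinesq vertical stress below a point load on an elastic half-space:
Δσ_z = 3P/(2πz²) · [1 + (r/z)²]^(−5/2)
r/z = 1.3/5.4 = 0.24074; [1+(r/z)²]^(−5/2) = 0.86862.
Δσ_z = 3×1890/(2π×5.4²) × 0.86862 = 30.947 × 0.86862 = 26.88 kPa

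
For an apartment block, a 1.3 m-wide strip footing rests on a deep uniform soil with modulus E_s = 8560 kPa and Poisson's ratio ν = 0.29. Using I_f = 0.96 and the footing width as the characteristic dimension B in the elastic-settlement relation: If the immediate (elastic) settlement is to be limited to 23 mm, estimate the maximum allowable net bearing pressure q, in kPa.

S_e = q·B·(1−ν²)/E_s · I_f  ⇒  q = S_e·E_s / (B·(1−ν²)·I_f).
q = 0.023 × 8560 / (1.3 × 0.9159 × 0.96) = 172.2 kPa

q ≈ 172 kPa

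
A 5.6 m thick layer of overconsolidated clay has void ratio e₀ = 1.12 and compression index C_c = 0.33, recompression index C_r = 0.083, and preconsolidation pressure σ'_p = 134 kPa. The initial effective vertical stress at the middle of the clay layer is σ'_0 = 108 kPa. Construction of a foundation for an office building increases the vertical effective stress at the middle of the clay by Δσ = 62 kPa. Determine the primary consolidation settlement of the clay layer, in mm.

S_c ≈ 111 mm

Final effective stress: σ'_f = 108 + 62 = 170 kPa.
σ'_f = 170 > σ'_p = 134 kPa, so the stress path crosses the preconsolidation pressure — recompression up to σ'_p, then virgin compression beyond:
S_c = H/(1+e₀)·[C_r·log₁₀(σ'_p/σ'_0) + C_c·log₁₀(σ'_f/σ'_p)]
    = 5.6/2.12 × [0.083×log₁₀(134/108) + 0.33×log₁₀(170/134)]
    = 2.6415 × [0.0077755 + 0.034104] = 0.1106 m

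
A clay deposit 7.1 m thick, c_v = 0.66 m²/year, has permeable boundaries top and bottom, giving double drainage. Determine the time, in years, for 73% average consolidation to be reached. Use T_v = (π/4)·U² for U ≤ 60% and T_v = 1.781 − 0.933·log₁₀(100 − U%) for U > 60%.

Drainage path length: H_d = H/2 = 3.55 m (double drainage).
U > 60%: T_v = 1.781 − 0.933·log₁₀(100 − 73) = 0.44554.
t = T_v·H_d²/c_v = 0.44554×3.55²/0.66 = 8.507 years.

t ≈ 8.51 years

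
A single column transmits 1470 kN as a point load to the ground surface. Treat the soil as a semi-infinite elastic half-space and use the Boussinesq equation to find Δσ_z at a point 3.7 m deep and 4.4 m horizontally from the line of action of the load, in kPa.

Δσ_z ≈ 5.66 kPa

Boussinesq vertical stress below a point load on an elastic half-space:
Δσ_z = 3P/(2πz²) · [1 + (r/z)²]^(−5/2)
r/z = 4.4/3.7 = 1.1892; [1+(r/z)²]^(−5/2) = 0.11043.
Δσ_z = 3×1470/(2π×3.7²) × 0.11043 = 51.269 × 0.11043 = 5.662 kPa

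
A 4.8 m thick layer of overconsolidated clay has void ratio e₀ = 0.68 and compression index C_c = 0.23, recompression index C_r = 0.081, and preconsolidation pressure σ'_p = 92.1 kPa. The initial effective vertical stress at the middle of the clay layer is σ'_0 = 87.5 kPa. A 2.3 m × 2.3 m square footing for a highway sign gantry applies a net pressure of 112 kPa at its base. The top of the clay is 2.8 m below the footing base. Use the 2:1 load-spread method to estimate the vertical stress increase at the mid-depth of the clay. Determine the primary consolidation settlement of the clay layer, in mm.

Mid-depth of clay below the footing base: z = 2.8 + 4.8/2 = 5.2 m.
Stress increase at mid-clay by the 2:1 spreading method:
Δσ = qBL/((B+z)(L+z)) = 112×2.3×2.3/((2.3+5.2)(2.3+5.2)) = 10.533 kPa
Final effective stress: σ'_f = 87.5 + 10.533 = 98.033 kPa.
σ'_f = 98.033 > σ'_p = 92.1 kPa, so the stress path crosses the preconsolidation pressure — recompression up to σ'_p, then virgin compression beyond:
S_c = H/(1+e₀)·[C_r·log₁₀(σ'_p/σ'_0) + C_c·log₁₀(σ'_f/σ'_p)]
    = 4.8/1.68 × [0.081×log₁₀(92.1/87.5) + 0.23×log₁₀(98.033/92.1)]
    = 2.8571 × [0.0018024 + 0.0062359] = 0.02297 m

S_c ≈ 23 mm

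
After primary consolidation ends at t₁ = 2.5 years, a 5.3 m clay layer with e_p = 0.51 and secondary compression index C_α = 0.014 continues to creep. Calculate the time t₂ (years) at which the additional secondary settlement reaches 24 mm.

t₂ ≈ 7.7 years

S_s = C_α·H/(1+e_p)·log₁₀(t₂/t₁) ⇒ log₁₀(t₂/t₁) = S_s·(1+e_p)/(C_α·H).
log₁₀(t₂/t₁) = 0.024 × (1+0.51) / (0.014×5.3) = 0.4884
t₂ = t₁ × 10^0.4884 = 2.5 × 3.079 = 7.698 years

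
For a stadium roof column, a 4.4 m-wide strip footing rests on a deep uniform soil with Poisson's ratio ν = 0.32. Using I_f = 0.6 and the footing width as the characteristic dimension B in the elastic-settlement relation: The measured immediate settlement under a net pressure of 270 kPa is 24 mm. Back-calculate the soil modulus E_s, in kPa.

E_s ≈ 26700 kPa

S_e = q·B·(1−ν²)/E_s · I_f  ⇒  E_s = q·B·(1−ν²)·I_f / S_e.
E_s = 270 × 4.4 × 0.8976 × 0.6 / 0.024 = 26660 kPa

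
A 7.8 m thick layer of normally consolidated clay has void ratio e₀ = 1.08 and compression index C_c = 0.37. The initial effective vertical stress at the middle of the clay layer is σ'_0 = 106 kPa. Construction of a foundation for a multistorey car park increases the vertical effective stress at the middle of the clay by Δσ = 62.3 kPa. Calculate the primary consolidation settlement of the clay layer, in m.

S_c ≈ 0.279 m

Final effective stress: σ'_f = σ'_0 + Δσ = 106 + 62.3 = 168.3 kPa.
Normally consolidated clay, so the full stress increment lies on the virgin compression line:
S_c = C_c·H/(1+e₀)·log₁₀(σ'_f/σ'_0) = 0.37×7.8/(1+1.08)×log₁₀(168.3/106)
    = 1.3875 × 0.20078 = 0.2786 m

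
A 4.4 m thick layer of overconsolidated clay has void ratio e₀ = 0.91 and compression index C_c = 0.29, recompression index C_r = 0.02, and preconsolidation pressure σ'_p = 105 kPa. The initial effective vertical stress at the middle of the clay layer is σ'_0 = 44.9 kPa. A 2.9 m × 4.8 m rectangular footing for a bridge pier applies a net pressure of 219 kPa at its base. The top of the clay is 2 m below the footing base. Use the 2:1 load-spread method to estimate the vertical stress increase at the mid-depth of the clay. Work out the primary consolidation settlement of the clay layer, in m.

Mid-depth of clay below the footing base: z = 2 + 4.4/2 = 4.2 m.
Stress increase at mid-clay by the 2:1 spreading method:
Δσ = qBL/((B+z)(L+z)) = 219×2.9×4.8/((2.9+4.2)(4.8+4.2)) = 47.707 kPa
Final effective stress: σ'_f = 44.9 + 47.707 = 92.607 kPa.
σ'_f = 92.607 ≤ σ'_p = 105 kPa, so the clay remains overconsolidated and only the recompression index applies:
S_c = C_r·H/(1+e₀)·log₁₀(σ'_f/σ'_0) = 0.02×4.4/1.91×log₁₀(92.607/44.9)
    = 0.046074 × 0.3144 = 0.01449 m

S_c ≈ 0.0145 m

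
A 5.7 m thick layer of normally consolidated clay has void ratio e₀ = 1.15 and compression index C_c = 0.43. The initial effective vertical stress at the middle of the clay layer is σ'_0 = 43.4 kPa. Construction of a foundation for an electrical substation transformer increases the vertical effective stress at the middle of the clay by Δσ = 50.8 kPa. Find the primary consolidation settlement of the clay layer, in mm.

S_c ≈ 384 mm

Final effective stress: σ'_f = σ'_0 + Δσ = 43.4 + 50.8 = 94.2 kPa.
Normally consolidated clay, so the full stress increment lies on the virgin compression line:
S_c = C_c·H/(1+e₀)·log₁₀(σ'_f/σ'_0) = 0.43×5.7/(1+1.15)×log₁₀(94.2/43.4)
    = 1.14 × 0.33656 = 0.3837 m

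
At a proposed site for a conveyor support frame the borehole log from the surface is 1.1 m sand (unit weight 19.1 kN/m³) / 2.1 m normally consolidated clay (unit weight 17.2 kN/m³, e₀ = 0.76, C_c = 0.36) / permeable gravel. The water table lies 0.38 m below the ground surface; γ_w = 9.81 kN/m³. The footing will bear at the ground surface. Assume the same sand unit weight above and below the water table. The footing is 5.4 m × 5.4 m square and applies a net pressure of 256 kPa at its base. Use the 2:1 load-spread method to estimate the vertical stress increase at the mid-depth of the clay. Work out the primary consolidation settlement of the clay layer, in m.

Mid-depth of clay below the ground surface: z = 1.1 + 2.1/2 = 2.15 m.
Total vertical stress at mid-clay: σ_v = 19.1×1.1 + 17.2×1.05 = 39.07 kPa.
Pore pressure: u = 9.81×(2.15 − 0.38) = 17.364 kPa.
Initial effective stress: σ'_0 = σ_v − u = 39.07 − 17.364 = 21.706 kPa.
Stress increase at mid-clay by the 2:1 spreading method:
Δσ = qBL/((B+z)(L+z)) = 256×5.4×5.4/((5.4+2.15)(5.4+2.15)) = 130.96 kPa
Final effective stress: σ'_f = σ'_0 + Δσ = 21.706 + 130.96 = 152.67 kPa.
Normally consolidated clay, so the full stress increment lies on the virgin compression line:
S_c = C_c·H/(1+e₀)·log₁₀(σ'_f/σ'_0) = 0.36×2.1/(1+0.76)×log₁₀(152.67/21.706)
    = 0.42955 × 0.84717 = 0.3639 m

S_c ≈ 0.364 m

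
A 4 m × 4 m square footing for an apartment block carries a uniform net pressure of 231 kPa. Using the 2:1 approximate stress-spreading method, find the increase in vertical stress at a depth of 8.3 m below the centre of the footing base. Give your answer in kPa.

By the 2:1 method the load spreads at 1 horizontal : 2 vertical, so at depth z the loaded area has grown by z in each plan dimension:
Δσ = qBL/((B+z)(L+z)) = 231×4×4/((4+8.3)(4+8.3)) = 24.43 kPa

Δσ_z ≈ 24.4 kPa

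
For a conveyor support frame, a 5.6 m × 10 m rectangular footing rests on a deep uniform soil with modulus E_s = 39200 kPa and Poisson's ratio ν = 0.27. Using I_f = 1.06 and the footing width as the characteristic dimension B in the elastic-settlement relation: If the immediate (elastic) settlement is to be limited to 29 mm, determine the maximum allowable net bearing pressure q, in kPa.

S_e = q·B·(1−ν²)/E_s · I_f  ⇒  q = S_e·E_s / (B·(1−ν²)·I_f).
q = 0.029 × 39200 / (5.6 × 0.9271 × 1.06) = 206.6 kPa

q ≈ 207 kPa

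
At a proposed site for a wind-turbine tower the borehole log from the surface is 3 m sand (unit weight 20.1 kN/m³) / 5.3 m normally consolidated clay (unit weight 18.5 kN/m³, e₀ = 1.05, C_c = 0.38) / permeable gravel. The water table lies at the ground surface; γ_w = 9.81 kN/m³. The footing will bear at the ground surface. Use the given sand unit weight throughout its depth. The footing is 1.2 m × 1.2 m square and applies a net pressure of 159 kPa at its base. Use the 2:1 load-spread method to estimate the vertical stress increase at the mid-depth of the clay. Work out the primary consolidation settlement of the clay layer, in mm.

Mid-depth of clay below the ground surface: z = 3 + 5.3/2 = 5.65 m.
Total vertical stress at mid-clay: σ_v = 20.1×3 + 18.5×2.65 = 109.33 kPa.
Pore pressure: u = 9.81×(5.65 − 0) = 55.427 kPa.
Initial effective stress: σ'_0 = σ_v − u = 109.33 − 55.427 = 53.903 kPa.
Stress increase at mid-clay by the 2:1 spreading method:
Δσ = qBL/((B+z)(L+z)) = 159×1.2×1.2/((1.2+5.65)(1.2+5.65)) = 4.8795 kPa
Final effective stress: σ'_f = σ'_0 + Δσ = 53.903 + 4.8795 = 58.782 kPa.
Normally consolidated clay, so the full stress increment lies on the virgin compression line:
S_c = C_c·H/(1+e₀)·log₁₀(σ'_f/σ'_0) = 0.38×5.3/(1+1.05)×log₁₀(58.782/53.903)
    = 0.98244 × 0.037631 = 0.03697 m

S_c ≈ 37 mm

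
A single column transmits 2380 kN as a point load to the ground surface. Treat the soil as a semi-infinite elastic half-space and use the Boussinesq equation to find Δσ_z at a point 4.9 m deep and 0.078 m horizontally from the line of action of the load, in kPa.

Δσ_z ≈ 47.3 kPa

Boussinesq vertical stress below a point load on an elastic half-space:
Δσ_z = 3P/(2πz²) · [1 + (r/z)²]^(−5/2)
r/z = 0.078/4.9 = 0.015918; [1+(r/z)²]^(−5/2) = 0.99937.
Δσ_z = 3×2380/(2π×4.9²) × 0.99937 = 47.329 × 0.99937 = 47.3 kPa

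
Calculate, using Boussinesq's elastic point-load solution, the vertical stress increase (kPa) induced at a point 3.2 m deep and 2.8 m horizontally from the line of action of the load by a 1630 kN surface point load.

Δσ_z ≈ 18.3 kPa

Boussinesq vertical stress below a point load on an elastic half-space:
Δσ_z = 3P/(2πz²) · [1 + (r/z)²]^(−5/2)
r/z = 2.8/3.2 = 0.875; [1+(r/z)²]^(−5/2) = 0.24141.
Δσ_z = 3×1630/(2π×3.2²) × 0.24141 = 76.003 × 0.24141 = 18.35 kPa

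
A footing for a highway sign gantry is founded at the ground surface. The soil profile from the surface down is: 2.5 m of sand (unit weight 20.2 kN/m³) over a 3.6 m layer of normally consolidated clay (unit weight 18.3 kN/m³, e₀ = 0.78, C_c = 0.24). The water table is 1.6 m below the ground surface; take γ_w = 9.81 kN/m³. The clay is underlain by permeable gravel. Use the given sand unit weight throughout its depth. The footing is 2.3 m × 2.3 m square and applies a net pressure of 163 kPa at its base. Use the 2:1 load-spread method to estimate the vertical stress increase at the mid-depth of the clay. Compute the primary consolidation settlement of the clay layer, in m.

S_c ≈ 0.0629 m

Mid-depth of clay below the ground surface: z = 2.5 + 3.6/2 = 4.3 m.
Total vertical stress at mid-clay: σ_v = 20.2×2.5 + 18.3×1.8 = 83.44 kPa.
Pore pressure: u = 9.81×(4.3 − 1.6) = 26.487 kPa.
Initial effective stress: σ'_0 = σ_v − u = 83.44 − 26.487 = 56.953 kPa.
Stress increase at mid-clay by the 2:1 spreading method:
Δσ = qBL/((B+z)(L+z)) = 163×2.3×2.3/((2.3+4.3)(2.3+4.3)) = 19.795 kPa
Final effective stress: σ'_f = σ'_0 + Δσ = 56.953 + 19.795 = 76.748 kPa.
Normally consolidated clay, so the full stress increment lies on the virgin compression line:
S_c = C_c·H/(1+e₀)·log₁₀(σ'_f/σ'_0) = 0.24×3.6/(1+0.78)×log₁₀(76.748/56.953)
    = 0.48539 × 0.12955 = 0.06288 m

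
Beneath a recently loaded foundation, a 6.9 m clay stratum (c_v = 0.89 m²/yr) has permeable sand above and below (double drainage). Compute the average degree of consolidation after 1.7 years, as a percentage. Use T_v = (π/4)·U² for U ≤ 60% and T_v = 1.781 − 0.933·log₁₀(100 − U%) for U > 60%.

U ≈ 40.2 %

Drainage path length: H_d = H/2 = 3.45 m (double drainage).
T_v = c_v·t/H_d² = 0.89×1.7/3.45² = 0.12712.
T_v = 0.12712 corresponds to the U ≤ 60% branch:
U = √(4T_v/π) = 0.4023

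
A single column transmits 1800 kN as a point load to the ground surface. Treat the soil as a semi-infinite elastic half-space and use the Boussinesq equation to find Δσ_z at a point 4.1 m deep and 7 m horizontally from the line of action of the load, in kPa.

Δσ_z ≈ 1.69 kPa

Boussinesq vertical stress below a point load on an elastic half-space:
Δσ_z = 3P/(2πz²) · [1 + (r/z)²]^(−5/2)
r/z = 7/4.1 = 1.7073; [1+(r/z)²]^(−5/2) = 0.032975.
Δσ_z = 3×1800/(2π×4.1²) × 0.032975 = 51.127 × 0.032975 = 1.686 kPa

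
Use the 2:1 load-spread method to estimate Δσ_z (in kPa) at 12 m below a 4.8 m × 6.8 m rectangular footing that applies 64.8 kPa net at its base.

Δσ_z ≈ 6.7 kPa

By the 2:1 method the load spreads at 1 horizontal : 2 vertical, so at depth z the loaded area has grown by z in each plan dimension:
Δσ = qBL/((B+z)(L+z)) = 64.8×4.8×6.8/((4.8+12)(6.8+12)) = 6.6967 kPa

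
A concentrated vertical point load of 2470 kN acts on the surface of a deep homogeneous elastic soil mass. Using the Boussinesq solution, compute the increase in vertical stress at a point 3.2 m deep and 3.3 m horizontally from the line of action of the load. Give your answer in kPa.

Δσ_z ≈ 18.8 kPa

Boussinesq vertical stress below a point load on an elastic half-space:
Δσ_z = 3P/(2πz²) · [1 + (r/z)²]^(−5/2)
r/z = 3.3/3.2 = 1.0312; [1+(r/z)²]^(−5/2) = 0.16349.
Δσ_z = 3×2470/(2π×3.2²) × 0.16349 = 115.17 × 0.16349 = 18.83 kPa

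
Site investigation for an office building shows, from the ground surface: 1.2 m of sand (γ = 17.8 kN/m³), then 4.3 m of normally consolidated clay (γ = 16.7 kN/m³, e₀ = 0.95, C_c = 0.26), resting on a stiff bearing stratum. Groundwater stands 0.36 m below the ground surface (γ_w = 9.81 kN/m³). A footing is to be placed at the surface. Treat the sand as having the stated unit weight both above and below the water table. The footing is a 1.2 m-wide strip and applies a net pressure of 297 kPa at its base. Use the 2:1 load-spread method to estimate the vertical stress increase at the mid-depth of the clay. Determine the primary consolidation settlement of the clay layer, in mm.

S_c ≈ 333 mm

Mid-depth of clay below the ground surface: z = 1.2 + 4.3/2 = 3.35 m.
Total vertical stress at mid-clay: σ_v = 17.8×1.2 + 16.7×2.15 = 57.265 kPa.
Pore pressure: u = 9.81×(3.35 − 0.36) = 29.332 kPa.
Initial effective stress: σ'_0 = σ_v − u = 57.265 − 29.332 = 27.933 kPa.
Stress increase at mid-clay by the 2:1 spreading method:
Δσ = qB/(B+z) = 297×1.2/(1.2+3.35) = 78.33 kPa
Final effective stress: σ'_f = σ'_0 + Δσ = 27.933 + 78.33 = 106.26 kPa.
Normally consolidated clay, so the full stress increment lies on the virgin compression line:
S_c = C_c·H/(1+e₀)·log₁₀(σ'_f/σ'_0) = 0.26×4.3/(1+0.95)×log₁₀(106.26/27.933)
    = 0.57333 × 0.58025 = 0.3327 m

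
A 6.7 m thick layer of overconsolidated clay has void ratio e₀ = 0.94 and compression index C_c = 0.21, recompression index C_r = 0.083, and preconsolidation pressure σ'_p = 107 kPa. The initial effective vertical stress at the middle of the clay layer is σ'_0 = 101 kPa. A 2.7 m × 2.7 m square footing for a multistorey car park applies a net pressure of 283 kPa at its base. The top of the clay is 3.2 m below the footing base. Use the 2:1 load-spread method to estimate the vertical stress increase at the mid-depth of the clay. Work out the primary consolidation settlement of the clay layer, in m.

S_c ≈ 0.0564 m

Mid-depth of clay below the footing base: z = 3.2 + 6.7/2 = 6.55 m.
Stress increase at mid-clay by the 2:1 spreading method:
Δσ = qBL/((B+z)(L+z)) = 283×2.7×2.7/((2.7+6.55)(2.7+6.55)) = 24.112 kPa
Final effective stress: σ'_f = 101 + 24.112 = 125.11 kPa.
σ'_f = 125.11 > σ'_p = 107 kPa, so the stress path crosses the preconsolidation pressure — recompression up to σ'_p, then virgin compression beyond:
S_c = H/(1+e₀)·[C_r·log₁₀(σ'_p/σ'_0) + C_c·log₁₀(σ'_f/σ'_p)]
    = 6.7/1.94 × [0.083×log₁₀(107/101) + 0.21×log₁₀(125.11/107)]
    = 3.4536 × [0.0020802 + 0.014261] = 0.05644 m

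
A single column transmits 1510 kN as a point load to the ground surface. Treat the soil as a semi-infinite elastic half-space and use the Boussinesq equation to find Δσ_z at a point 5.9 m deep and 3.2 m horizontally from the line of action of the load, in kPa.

Boussinesq vertical stress below a point load on an elastic half-space:
Δσ_z = 3P/(2πz²) · [1 + (r/z)²]^(−5/2)
r/z = 3.2/5.9 = 0.54237; [1+(r/z)²]^(−5/2) = 0.52484.
Δσ_z = 3×1510/(2π×5.9²) × 0.52484 = 20.712 × 0.52484 = 10.87 kPa

Δσ_z ≈ 10.9 kPa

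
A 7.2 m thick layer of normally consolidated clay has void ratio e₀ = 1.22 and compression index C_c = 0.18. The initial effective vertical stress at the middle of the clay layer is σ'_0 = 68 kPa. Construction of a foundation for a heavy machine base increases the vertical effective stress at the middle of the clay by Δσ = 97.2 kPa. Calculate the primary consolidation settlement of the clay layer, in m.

Final effective stress: σ'_f = σ'_0 + Δσ = 68 + 97.2 = 165.2 kPa.
Normally consolidated clay, so the full stress increment lies on the virgin compression line:
S_c = C_c·H/(1+e₀)·log₁₀(σ'_f/σ'_0) = 0.18×7.2/(1+1.22)×log₁₀(165.2/68)
    = 0.58378 × 0.3855 = 0.225 m

S_c ≈ 0.225 m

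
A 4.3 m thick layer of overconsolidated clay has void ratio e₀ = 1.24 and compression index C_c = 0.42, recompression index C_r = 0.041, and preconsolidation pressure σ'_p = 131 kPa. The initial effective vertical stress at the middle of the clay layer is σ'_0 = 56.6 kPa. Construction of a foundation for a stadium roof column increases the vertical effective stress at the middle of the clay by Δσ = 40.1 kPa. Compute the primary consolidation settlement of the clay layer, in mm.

S_c ≈ 18.3 mm

Final effective stress: σ'_f = 56.6 + 40.1 = 96.7 kPa.
σ'_f = 96.7 ≤ σ'_p = 131 kPa, so the clay remains overconsolidated and only the recompression index applies:
S_c = C_r·H/(1+e₀)·log₁₀(σ'_f/σ'_0) = 0.041×4.3/2.24×log₁₀(96.7/56.6)
    = 0.078704 × 0.23261 = 0.01831 m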